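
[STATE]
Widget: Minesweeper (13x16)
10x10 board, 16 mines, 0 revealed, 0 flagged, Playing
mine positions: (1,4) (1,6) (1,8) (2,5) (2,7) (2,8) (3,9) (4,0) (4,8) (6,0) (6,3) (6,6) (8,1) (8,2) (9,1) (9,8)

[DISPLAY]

■■■■■■■■■■   
■■■■■■■■■■   
■■■■■■■■■■   
■■■■■■■■■■   
■■■■■■■■■■   
■■■■■■■■■■   
■■■■■■■■■■   
■■■■■■■■■■   
■■■■■■■■■■   
■■■■■■■■■■   
             
             
             
             
             
             


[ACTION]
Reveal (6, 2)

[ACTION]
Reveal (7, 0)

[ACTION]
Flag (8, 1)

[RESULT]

■■■■■■■■■■   
■■■■■■■■■■   
■■■■■■■■■■   
■■■■■■■■■■   
■■■■■■■■■■   
■■■■■■■■■■   
■■1■■■■■■■   
2■■■■■■■■■   
■⚑■■■■■■■■   
■■■■■■■■■■   
             
             
             
             
             
             


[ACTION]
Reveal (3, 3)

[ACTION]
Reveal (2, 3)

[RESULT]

   1■■■■■■   
   1■■■■■■   
   12■■■■■   
11  1123■■   
■1     1■■   
■2111112■■   
■■1■■■■■■■   
2■■■■■■■■■   
■⚑■■■■■■■■   
■■■■■■■■■■   
             
             
             
             
             
             


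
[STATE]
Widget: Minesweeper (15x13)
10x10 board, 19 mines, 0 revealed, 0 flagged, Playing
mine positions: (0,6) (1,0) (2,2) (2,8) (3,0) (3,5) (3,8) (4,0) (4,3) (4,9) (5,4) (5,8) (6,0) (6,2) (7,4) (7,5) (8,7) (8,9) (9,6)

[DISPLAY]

■■■■■■■■■■     
■■■■■■■■■■     
■■■■■■■■■■     
■■■■■■■■■■     
■■■■■■■■■■     
■■■■■■■■■■     
■■■■■■■■■■     
■■■■■■■■■■     
■■■■■■■■■■     
■■■■■■■■■■     
               
               
               


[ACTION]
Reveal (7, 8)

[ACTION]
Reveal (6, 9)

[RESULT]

■■■■■■■■■■     
■■■■■■■■■■     
■■■■■■■■■■     
■■■■■■■■■■     
■■■■■■■■■■     
■■■■■■■■■■     
■■■■■■■■■1     
■■■■■■■■2■     
■■■■■■■■■■     
■■■■■■■■■■     
               
               
               


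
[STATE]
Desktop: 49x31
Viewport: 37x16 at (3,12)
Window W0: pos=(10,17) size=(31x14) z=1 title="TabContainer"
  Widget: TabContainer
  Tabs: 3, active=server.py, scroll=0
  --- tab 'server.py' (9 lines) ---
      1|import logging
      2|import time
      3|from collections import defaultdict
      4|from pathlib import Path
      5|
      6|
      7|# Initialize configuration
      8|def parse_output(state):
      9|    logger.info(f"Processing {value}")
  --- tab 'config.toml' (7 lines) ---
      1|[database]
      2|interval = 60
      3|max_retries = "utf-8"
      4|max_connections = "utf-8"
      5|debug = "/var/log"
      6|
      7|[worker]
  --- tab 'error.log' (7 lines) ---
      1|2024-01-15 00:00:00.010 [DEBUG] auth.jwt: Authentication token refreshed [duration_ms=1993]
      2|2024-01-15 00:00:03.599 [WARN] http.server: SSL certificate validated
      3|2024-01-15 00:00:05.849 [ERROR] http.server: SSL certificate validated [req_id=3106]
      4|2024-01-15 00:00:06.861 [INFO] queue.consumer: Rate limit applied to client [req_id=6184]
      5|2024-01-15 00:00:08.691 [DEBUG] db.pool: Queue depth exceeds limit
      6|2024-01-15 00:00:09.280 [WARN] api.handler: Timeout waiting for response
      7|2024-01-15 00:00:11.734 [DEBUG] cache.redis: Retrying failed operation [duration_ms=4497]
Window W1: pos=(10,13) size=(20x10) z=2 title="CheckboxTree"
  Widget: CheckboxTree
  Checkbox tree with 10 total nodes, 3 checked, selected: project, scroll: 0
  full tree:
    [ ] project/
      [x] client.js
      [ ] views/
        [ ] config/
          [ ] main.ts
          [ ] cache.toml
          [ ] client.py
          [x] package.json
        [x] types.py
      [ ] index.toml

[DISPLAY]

                                     
       ┏━━━━━━━━━━━━━━━━━━┓          
       ┃ CheckboxTree     ┃          
       ┠──────────────────┨          
       ┃>[-] project/     ┃          
       ┃   [x] client.js  ┃━━━━━━━━━━
       ┃   [-] views/     ┃          
       ┃     [-] config/  ┃──────────
       ┃       [ ] main.ts┃.toml │ er
       ┃       [ ] cache.t┃──────────
       ┗━━━━━━━━━━━━━━━━━━┛          
       ┃import time                  
       ┃from collections import defau
       ┃from pathlib import Path     
       ┃                             
       ┃                             


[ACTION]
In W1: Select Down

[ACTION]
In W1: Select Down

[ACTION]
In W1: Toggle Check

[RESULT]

                                     
       ┏━━━━━━━━━━━━━━━━━━┓          
       ┃ CheckboxTree     ┃          
       ┠──────────────────┨          
       ┃ [-] project/     ┃          
       ┃   [x] client.js  ┃━━━━━━━━━━
       ┃>  [x] views/     ┃          
       ┃     [x] config/  ┃──────────
       ┃       [x] main.ts┃.toml │ er
       ┃       [x] cache.t┃──────────
       ┗━━━━━━━━━━━━━━━━━━┛          
       ┃import time                  
       ┃from collections import defau
       ┃from pathlib import Path     
       ┃                             
       ┃                             


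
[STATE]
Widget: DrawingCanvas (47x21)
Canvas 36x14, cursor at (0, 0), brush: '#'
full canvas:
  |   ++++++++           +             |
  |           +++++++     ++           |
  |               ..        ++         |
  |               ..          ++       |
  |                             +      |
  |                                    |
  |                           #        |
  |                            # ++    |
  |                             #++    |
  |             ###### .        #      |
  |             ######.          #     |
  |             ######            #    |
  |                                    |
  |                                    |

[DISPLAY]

+  ++++++++           +                        
           +++++++     ++                      
               ..        ++                    
               ..          ++                  
                             +                 
                                               
                           #                   
                            # ++               
                             #++               
             ###### .        #                 
             ######.          #                
             ######            #               
                                               
                                               
                                               
                                               
                                               
                                               
                                               
                                               
                                               


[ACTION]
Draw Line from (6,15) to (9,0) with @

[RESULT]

+  ++++++++           +                        
           +++++++     ++                      
               ..        ++                    
               ..          ++                  
                             +                 
                                               
             @@@           #                   
        @@@@@               # ++               
   @@@@@                     #++               
@@@          ###### .        #                 
             ######.          #                
             ######            #               
                                               
                                               
                                               
                                               
                                               
                                               
                                               
                                               
                                               


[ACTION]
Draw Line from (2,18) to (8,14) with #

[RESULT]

+  ++++++++           +                        
           +++++++     ++                      
               .. #      ++                    
               ..#         ++                  
                 #           +                 
                #                              
             @@#           #                   
        @@@@@  #            # ++               
   @@@@@      #              #++               
@@@          ###### .        #                 
             ######.          #                
             ######            #               
                                               
                                               
                                               
                                               
                                               
                                               
                                               
                                               
                                               


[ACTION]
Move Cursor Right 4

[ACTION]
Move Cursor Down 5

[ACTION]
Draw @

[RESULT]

   ++++++++           +                        
           +++++++     ++                      
               .. #      ++                    
               ..#         ++                  
                 #           +                 
    @           #                              
             @@#           #                   
        @@@@@  #            # ++               
   @@@@@      #              #++               
@@@          ###### .        #                 
             ######.          #                
             ######            #               
                                               
                                               
                                               
                                               
                                               
                                               
                                               
                                               
                                               


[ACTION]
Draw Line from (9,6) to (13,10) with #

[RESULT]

   ++++++++           +                        
           +++++++     ++                      
               .. #      ++                    
               ..#         ++                  
                 #           +                 
    @           #                              
             @@#           #                   
        @@@@@  #            # ++               
   @@@@@      #              #++               
@@@   #      ###### .        #                 
       #     ######.          #                
        #    ######            #               
         #                                     
          #                                    
                                               
                                               
                                               
                                               
                                               
                                               
                                               


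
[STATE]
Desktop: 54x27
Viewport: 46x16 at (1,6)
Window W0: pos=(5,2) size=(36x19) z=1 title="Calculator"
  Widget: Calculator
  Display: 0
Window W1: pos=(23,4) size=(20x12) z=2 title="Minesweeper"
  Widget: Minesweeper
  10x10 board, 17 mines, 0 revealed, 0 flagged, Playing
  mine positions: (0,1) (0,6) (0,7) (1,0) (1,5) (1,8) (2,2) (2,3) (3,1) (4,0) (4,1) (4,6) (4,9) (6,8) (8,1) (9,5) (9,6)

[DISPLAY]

    ┃┌───┬───┬───┬───┐┠──────────────────┨    
    ┃│ 7 │ 8 │ 9 │ ÷ │┃■■■■■■■■■■        ┃    
    ┃├───┼───┼───┼───┤┃■■■■■■■■■■        ┃    
    ┃│ 4 │ 5 │ 6 │ × │┃■■■■■■■■■■        ┃    
    ┃├───┼───┼───┼───┤┃■■■■■■■■■■        ┃    
    ┃│ 1 │ 2 │ 3 │ - │┃■■■■■■■■■■        ┃    
    ┃├───┼───┼───┼───┤┃■■■■■■■■■■        ┃    
    ┃│ 0 │ . │ = │ + │┃■■■■■■■■■■        ┃    
    ┃├───┼───┼───┼───┤┃■■■■■■■■■■        ┃    
    ┃│ C │ MC│ MR│ M+│┗━━━━━━━━━━━━━━━━━━┛    
    ┃└───┴───┴───┴───┘                 ┃      
    ┃                                  ┃      
    ┃                                  ┃      
    ┃                                  ┃      
    ┗━━━━━━━━━━━━━━━━━━━━━━━━━━━━━━━━━━┛      
                                              


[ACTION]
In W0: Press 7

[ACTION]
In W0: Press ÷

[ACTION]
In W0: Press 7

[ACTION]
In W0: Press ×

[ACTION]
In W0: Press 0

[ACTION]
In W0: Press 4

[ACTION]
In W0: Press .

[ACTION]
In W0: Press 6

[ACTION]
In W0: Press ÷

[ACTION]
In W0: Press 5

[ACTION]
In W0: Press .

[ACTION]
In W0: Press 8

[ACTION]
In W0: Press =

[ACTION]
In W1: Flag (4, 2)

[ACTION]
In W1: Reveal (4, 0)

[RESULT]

    ┃┌───┬───┬───┬───┐┠──────────────────┨    
    ┃│ 7 │ 8 │ 9 │ ÷ │┃■✹■■■■✹✹■■        ┃    
    ┃├───┼───┼───┼───┤┃✹■■■■✹■■✹■        ┃    
    ┃│ 4 │ 5 │ 6 │ × │┃■■✹✹■■■■■■        ┃    
    ┃├───┼───┼───┼───┤┃■✹■■■■■■■■        ┃    
    ┃│ 1 │ 2 │ 3 │ - │┃✹✹⚑■■■✹■■✹        ┃    
    ┃├───┼───┼───┼───┤┃■■■■■■■■■■        ┃    
    ┃│ 0 │ . │ = │ + │┃■■■■■■■■✹■        ┃    
    ┃├───┼───┼───┼───┤┃■■■■■■■■■■        ┃    
    ┃│ C │ MC│ MR│ M+│┗━━━━━━━━━━━━━━━━━━┛    
    ┃└───┴───┴───┴───┘                 ┃      
    ┃                                  ┃      
    ┃                                  ┃      
    ┃                                  ┃      
    ┗━━━━━━━━━━━━━━━━━━━━━━━━━━━━━━━━━━┛      
                                              


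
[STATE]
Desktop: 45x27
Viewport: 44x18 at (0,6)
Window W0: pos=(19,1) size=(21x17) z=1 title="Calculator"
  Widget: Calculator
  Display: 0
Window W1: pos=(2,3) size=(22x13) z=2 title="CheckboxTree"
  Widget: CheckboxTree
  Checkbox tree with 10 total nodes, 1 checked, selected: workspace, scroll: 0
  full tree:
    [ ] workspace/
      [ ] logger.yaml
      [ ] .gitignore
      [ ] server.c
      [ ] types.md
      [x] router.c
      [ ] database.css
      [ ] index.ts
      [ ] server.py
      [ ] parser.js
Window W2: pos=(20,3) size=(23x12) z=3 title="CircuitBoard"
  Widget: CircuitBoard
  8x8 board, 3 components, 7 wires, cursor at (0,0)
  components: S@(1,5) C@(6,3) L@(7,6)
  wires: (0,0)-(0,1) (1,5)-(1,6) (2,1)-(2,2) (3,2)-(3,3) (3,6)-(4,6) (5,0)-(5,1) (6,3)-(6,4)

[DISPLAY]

  ┃>[-] workspace/  ┃   0 1 2 3 4 5 6 7   ┃ 
  ┃   [ ] logger.yam┃0  [.]─ ·            ┃ 
  ┃   [ ] .gitignore┃                     ┃ 
  ┃   [ ] server.c  ┃1                    ┃ 
  ┃   [ ] types.md  ┃                     ┃ 
  ┃   [x] router.c  ┃2       · ─ ·        ┃ 
  ┃   [ ] database.c┃                     ┃ 
  ┃   [ ] index.ts  ┃3           · ─ ·    ┃ 
  ┃   [ ] server.py ┗━━━━━━━━━━━━━━━━━━━━━┛ 
  ┗━━━━━━━━━━━━━━━━━━━━┛┴───┴───┴───┘  ┃    
                   ┃                   ┃    
                   ┗━━━━━━━━━━━━━━━━━━━┛    
                                            
                                            
                                            
                                            
                                            
                                            


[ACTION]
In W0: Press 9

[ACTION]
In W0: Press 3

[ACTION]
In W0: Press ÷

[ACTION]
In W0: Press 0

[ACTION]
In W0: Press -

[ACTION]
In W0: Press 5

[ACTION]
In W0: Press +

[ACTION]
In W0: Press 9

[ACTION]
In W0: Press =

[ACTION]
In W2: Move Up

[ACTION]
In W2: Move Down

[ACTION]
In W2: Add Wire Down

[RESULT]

  ┃>[-] workspace/  ┃   0 1 2 3 4 5 6 7   ┃ 
  ┃   [ ] logger.yam┃0   · ─ ·            ┃ 
  ┃   [ ] .gitignore┃                     ┃ 
  ┃   [ ] server.c  ┃1  [.]               ┃ 
  ┃   [ ] types.md  ┃    │                ┃ 
  ┃   [x] router.c  ┃2   ·   · ─ ·        ┃ 
  ┃   [ ] database.c┃                     ┃ 
  ┃   [ ] index.ts  ┃3           · ─ ·    ┃ 
  ┃   [ ] server.py ┗━━━━━━━━━━━━━━━━━━━━━┛ 
  ┗━━━━━━━━━━━━━━━━━━━━┛┴───┴───┴───┘  ┃    
                   ┃                   ┃    
                   ┗━━━━━━━━━━━━━━━━━━━┛    
                                            
                                            
                                            
                                            
                                            
                                            


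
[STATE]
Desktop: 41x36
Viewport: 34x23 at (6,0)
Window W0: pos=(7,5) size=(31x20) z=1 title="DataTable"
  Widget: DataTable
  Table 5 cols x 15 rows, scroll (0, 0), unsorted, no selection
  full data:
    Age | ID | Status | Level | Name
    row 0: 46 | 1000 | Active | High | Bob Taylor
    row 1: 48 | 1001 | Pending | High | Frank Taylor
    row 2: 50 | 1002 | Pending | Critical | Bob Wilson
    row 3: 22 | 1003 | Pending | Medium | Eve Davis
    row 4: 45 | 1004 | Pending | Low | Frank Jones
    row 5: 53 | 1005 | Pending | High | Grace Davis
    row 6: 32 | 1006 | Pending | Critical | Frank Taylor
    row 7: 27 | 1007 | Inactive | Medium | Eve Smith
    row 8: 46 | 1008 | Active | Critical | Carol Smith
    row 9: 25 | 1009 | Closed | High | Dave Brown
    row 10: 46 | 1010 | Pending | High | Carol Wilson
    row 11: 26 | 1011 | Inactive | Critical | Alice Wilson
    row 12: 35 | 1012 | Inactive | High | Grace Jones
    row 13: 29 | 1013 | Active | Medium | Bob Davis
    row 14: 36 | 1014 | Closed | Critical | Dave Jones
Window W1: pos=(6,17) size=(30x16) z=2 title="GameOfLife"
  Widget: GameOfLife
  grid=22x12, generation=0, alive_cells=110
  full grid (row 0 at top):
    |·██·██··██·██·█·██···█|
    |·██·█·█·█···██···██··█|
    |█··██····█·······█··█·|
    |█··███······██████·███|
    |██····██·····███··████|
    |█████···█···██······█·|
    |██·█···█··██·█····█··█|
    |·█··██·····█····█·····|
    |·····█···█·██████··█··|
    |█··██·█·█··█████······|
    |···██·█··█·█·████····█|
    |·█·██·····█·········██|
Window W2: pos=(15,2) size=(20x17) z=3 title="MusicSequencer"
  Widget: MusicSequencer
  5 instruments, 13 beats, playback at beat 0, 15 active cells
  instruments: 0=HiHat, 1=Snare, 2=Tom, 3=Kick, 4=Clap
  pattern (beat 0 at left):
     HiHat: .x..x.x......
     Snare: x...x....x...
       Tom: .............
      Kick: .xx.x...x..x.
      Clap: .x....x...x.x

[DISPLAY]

                                  
                                  
         ┏━━━━━━━━━━━━━━━━━━┓     
         ┃ MusicSequencer   ┃     
         ┠──────────────────┨     
 ┏━━━━━━━┃      ▼12345678901┃━━┓  
 ┃ DataTa┃ HiHat·█··█·█·····┃  ┃  
 ┠───────┃ Snare█···█····█··┃──┨  
 ┃Age│ID ┃   Tom············┃Na┃  
 ┃───┼───┃  Kick·██·█···█··█┃──┃  
 ┃46 │100┃  Clap·█····█···█·┃Bo┃  
 ┃48 │100┃                  ┃Fr┃  
 ┃50 │100┃                  ┃Bo┃  
 ┃22 │100┃                  ┃Ev┃  
 ┃45 │100┃                  ┃Fr┃  
 ┃53 │100┃                  ┃Gr┃  
 ┃32 │100┃                  ┃Fr┃  
┏━━━━━━━━┃                  ┃┓v┃  
┃ GameOfL┗━━━━━━━━━━━━━━━━━━┛┃a┃  
┠────────────────────────────┨a┃  
┃Gen: 0                      ┃a┃  
┃·██·██··██·██·█·██···█      ┃l┃  
┃·██·█·█·█···██···██··█      ┃r┃  


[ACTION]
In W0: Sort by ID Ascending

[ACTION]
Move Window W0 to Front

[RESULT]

                                  
                                  
         ┏━━━━━━━━━━━━━━━━━━┓     
         ┃ MusicSequencer   ┃     
         ┠──────────────────┨     
 ┏━━━━━━━━━━━━━━━━━━━━━━━━━━━━━┓  
 ┃ DataTable                   ┃  
 ┠─────────────────────────────┨  
 ┃Age│ID ▲│Status  │Level   │Na┃  
 ┃───┼────┼────────┼────────┼──┃  
 ┃46 │1000│Active  │High    │Bo┃  
 ┃48 │1001│Pending │High    │Fr┃  
 ┃50 │1002│Pending │Critical│Bo┃  
 ┃22 │1003│Pending │Medium  │Ev┃  
 ┃45 │1004│Pending │Low     │Fr┃  
 ┃53 │1005│Pending │High    │Gr┃  
 ┃32 │1006│Pending │Critical│Fr┃  
┏┃27 │1007│Inactive│Medium  │Ev┃  
┃┃46 │1008│Active  │Critical│Ca┃  
┠┃25 │1009│Closed  │High    │Da┃  
┃┃46 │1010│Pending │High    │Ca┃  
┃┃26 │1011│Inactive│Critical│Al┃  
┃┃35 │1012│Inactive│High    │Gr┃  


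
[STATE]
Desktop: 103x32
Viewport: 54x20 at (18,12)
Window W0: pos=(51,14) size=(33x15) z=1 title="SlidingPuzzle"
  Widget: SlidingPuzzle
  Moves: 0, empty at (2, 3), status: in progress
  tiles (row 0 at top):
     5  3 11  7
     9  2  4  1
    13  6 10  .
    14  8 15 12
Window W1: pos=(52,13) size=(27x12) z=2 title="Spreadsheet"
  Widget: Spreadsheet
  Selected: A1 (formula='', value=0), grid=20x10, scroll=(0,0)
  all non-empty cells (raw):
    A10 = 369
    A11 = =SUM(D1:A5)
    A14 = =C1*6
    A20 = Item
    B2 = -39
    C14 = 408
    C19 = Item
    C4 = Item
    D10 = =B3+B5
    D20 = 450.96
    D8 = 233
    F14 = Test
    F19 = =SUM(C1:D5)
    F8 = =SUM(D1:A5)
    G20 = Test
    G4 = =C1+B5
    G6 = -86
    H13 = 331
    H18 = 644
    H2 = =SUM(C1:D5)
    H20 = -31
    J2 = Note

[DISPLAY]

                                                      
                                  ┏━━━━━━━━━━━━━━━━━━━
                                 ┏┃ Spreadsheet       
                                 ┃┠───────────────────
                                 ┠┃A1:                
                                 ┃┃       A       B   
                                 ┃┃-------------------
                                 ┃┃  1      [0]       
                                 ┃┃  2        0     -3
                                 ┃┃  3        0       
                                 ┃┃  4        0       
                                 ┃┃  5        0       
                                 ┃┗━━━━━━━━━━━━━━━━━━━
                                 ┃└────┴────┴────┴────
                                 ┃Moves: 0            
                                 ┃                    
                                 ┗━━━━━━━━━━━━━━━━━━━━
                                                      
                                                      
                                                      


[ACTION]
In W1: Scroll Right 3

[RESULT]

                                                      
                                  ┏━━━━━━━━━━━━━━━━━━━
                                 ┏┃ Spreadsheet       
                                 ┃┠───────────────────
                                 ┠┃A1:                
                                 ┃┃       D       E   
                                 ┃┃-------------------
                                 ┃┃  1        0       
                                 ┃┃  2        0       
                                 ┃┃  3        0       
                                 ┃┃  4        0       
                                 ┃┃  5        0       
                                 ┃┗━━━━━━━━━━━━━━━━━━━
                                 ┃└────┴────┴────┴────
                                 ┃Moves: 0            
                                 ┃                    
                                 ┗━━━━━━━━━━━━━━━━━━━━
                                                      
                                                      
                                                      


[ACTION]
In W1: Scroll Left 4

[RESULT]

                                                      
                                  ┏━━━━━━━━━━━━━━━━━━━
                                 ┏┃ Spreadsheet       
                                 ┃┠───────────────────
                                 ┠┃A1:                
                                 ┃┃       A       B   
                                 ┃┃-------------------
                                 ┃┃  1      [0]       
                                 ┃┃  2        0     -3
                                 ┃┃  3        0       
                                 ┃┃  4        0       
                                 ┃┃  5        0       
                                 ┃┗━━━━━━━━━━━━━━━━━━━
                                 ┃└────┴────┴────┴────
                                 ┃Moves: 0            
                                 ┃                    
                                 ┗━━━━━━━━━━━━━━━━━━━━
                                                      
                                                      
                                                      


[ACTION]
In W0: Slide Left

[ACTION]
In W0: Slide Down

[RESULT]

                                                      
                                  ┏━━━━━━━━━━━━━━━━━━━
                                 ┏┃ Spreadsheet       
                                 ┃┠───────────────────
                                 ┠┃A1:                
                                 ┃┃       A       B   
                                 ┃┃-------------------
                                 ┃┃  1      [0]       
                                 ┃┃  2        0     -3
                                 ┃┃  3        0       
                                 ┃┃  4        0       
                                 ┃┃  5        0       
                                 ┃┗━━━━━━━━━━━━━━━━━━━
                                 ┃└────┴────┴────┴────
                                 ┃Moves: 1            
                                 ┃                    
                                 ┗━━━━━━━━━━━━━━━━━━━━
                                                      
                                                      
                                                      


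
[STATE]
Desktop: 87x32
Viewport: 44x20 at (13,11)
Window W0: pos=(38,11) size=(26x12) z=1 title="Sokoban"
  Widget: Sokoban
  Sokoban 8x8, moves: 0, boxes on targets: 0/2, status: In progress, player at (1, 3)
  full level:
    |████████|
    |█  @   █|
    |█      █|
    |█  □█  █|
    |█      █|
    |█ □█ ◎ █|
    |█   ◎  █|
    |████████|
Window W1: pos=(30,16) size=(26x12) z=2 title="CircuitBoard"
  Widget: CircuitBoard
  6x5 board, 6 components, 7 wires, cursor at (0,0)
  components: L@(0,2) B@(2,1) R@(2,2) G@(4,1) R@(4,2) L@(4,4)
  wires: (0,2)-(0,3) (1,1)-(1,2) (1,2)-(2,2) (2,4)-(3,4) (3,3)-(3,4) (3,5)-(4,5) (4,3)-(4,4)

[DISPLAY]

                         ┏━━━━━━━━━━━━━━━━━━
                         ┃ Sokoban          
                         ┠──────────────────
                         ┃████████          
                         ┃█  @   █          
                 ┏━━━━━━━━━━━━━━━━━━━━━━━━┓ 
                 ┃ CircuitBoard           ┃ 
                 ┠────────────────────────┨ 
                 ┃   0 1 2 3 4 5          ┃ 
                 ┃0  [.]      L ─ ·       ┃ 
                 ┃                        ┃ 
                 ┃1       · ─ ·           ┃━
                 ┃            │           ┃ 
                 ┃2       B   R       ·   ┃ 
                 ┃                    │   ┃ 
                 ┃3               · ─ ·   ┃ 
                 ┗━━━━━━━━━━━━━━━━━━━━━━━━┛ 
                                            
                                            
                                            


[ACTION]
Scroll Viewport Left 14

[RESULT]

                                      ┏━━━━━
                                      ┃ Soko
                                      ┠─────
                                      ┃█████
                                      ┃█  @ 
                              ┏━━━━━━━━━━━━━
                              ┃ CircuitBoard
                              ┠─────────────
                              ┃   0 1 2 3 4 
                              ┃0  [.]      L
                              ┃             
                              ┃1       · ─ ·
                              ┃            │
                              ┃2       B   R
                              ┃             
                              ┃3            
                              ┗━━━━━━━━━━━━━
                                            
                                            
                                            


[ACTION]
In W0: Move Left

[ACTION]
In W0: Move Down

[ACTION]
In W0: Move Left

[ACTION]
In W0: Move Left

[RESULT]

                                      ┏━━━━━
                                      ┃ Soko
                                      ┠─────
                                      ┃█████
                                      ┃█    
                              ┏━━━━━━━━━━━━━
                              ┃ CircuitBoard
                              ┠─────────────
                              ┃   0 1 2 3 4 
                              ┃0  [.]      L
                              ┃             
                              ┃1       · ─ ·
                              ┃            │
                              ┃2       B   R
                              ┃             
                              ┃3            
                              ┗━━━━━━━━━━━━━
                                            
                                            
                                            


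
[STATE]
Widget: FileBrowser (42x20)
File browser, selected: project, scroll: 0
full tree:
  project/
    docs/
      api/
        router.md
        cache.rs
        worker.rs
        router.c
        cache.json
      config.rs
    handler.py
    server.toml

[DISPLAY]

> [-] project/                            
    [+] docs/                             
    handler.py                            
    server.toml                           
                                          
                                          
                                          
                                          
                                          
                                          
                                          
                                          
                                          
                                          
                                          
                                          
                                          
                                          
                                          
                                          


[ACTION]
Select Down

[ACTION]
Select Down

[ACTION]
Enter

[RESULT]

  [-] project/                            
    [+] docs/                             
  > handler.py                            
    server.toml                           
                                          
                                          
                                          
                                          
                                          
                                          
                                          
                                          
                                          
                                          
                                          
                                          
                                          
                                          
                                          
                                          


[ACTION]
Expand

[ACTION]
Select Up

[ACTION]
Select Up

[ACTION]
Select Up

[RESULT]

> [-] project/                            
    [+] docs/                             
    handler.py                            
    server.toml                           
                                          
                                          
                                          
                                          
                                          
                                          
                                          
                                          
                                          
                                          
                                          
                                          
                                          
                                          
                                          
                                          


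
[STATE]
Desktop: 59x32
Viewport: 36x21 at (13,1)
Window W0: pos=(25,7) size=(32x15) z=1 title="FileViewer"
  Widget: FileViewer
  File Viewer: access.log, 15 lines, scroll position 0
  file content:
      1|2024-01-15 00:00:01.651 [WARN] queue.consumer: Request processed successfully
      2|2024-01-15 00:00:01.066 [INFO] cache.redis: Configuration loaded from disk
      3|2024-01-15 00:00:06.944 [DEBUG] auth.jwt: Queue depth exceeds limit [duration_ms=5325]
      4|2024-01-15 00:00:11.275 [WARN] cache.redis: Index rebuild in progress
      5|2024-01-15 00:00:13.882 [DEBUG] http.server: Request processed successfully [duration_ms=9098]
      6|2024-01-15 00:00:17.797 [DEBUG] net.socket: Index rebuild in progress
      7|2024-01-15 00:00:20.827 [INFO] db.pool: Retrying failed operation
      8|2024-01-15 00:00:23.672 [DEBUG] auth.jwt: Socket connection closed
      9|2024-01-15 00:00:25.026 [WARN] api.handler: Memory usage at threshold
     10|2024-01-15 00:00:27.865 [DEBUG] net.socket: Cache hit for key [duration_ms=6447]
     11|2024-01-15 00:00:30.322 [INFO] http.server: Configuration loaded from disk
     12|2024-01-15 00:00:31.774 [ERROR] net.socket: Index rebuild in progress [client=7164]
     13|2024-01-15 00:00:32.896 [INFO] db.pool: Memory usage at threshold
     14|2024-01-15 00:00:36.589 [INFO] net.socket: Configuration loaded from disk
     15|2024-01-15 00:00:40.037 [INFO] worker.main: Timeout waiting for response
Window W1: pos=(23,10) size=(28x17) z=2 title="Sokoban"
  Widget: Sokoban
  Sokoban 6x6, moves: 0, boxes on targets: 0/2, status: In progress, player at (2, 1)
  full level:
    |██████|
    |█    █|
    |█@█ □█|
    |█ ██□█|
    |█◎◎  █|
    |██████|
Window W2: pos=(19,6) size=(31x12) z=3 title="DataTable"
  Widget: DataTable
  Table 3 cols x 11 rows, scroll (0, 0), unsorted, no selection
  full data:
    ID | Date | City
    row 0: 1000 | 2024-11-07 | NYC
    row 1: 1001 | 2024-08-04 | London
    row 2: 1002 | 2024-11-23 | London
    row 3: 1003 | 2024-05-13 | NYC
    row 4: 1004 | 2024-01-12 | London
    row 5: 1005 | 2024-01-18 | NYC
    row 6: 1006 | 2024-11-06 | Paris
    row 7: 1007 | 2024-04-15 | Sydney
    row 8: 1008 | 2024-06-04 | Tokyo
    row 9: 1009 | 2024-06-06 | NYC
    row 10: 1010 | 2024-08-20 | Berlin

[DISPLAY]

                                    
                                    
                                    
                                    
                                    
      ┏━━━━━━━━━━━━━━━━━━━━━━━━━━━━━
      ┃ DataTable                   
      ┠─────────────────────────────
      ┃ID  │Date      │City         
      ┃────┼──────────┼──────       
      ┃1000│2024-11-07│NYC          
      ┃1001│2024-08-04│London       
      ┃1002│2024-11-23│London       
      ┃1003│2024-05-13│NYC          
      ┃1004│2024-01-12│London       
      ┃1005│2024-01-18│NYC          
      ┗━━━━━━━━━━━━━━━━━━━━━━━━━━━━━
          ┃██████                   
          ┃Moves: 0  0/2            
          ┃                         
          ┃                         


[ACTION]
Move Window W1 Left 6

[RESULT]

                                    
                                    
                                    
                                    
                                    
      ┏━━━━━━━━━━━━━━━━━━━━━━━━━━━━━
      ┃ DataTable                   
      ┠─────────────────────────────
      ┃ID  │Date      │City         
    ┏━┃────┼──────────┼──────       
    ┃ ┃1000│2024-11-07│NYC          
    ┠─┃1001│2024-08-04│London       
    ┃█┃1002│2024-11-23│London       
    ┃█┃1003│2024-05-13│NYC          
    ┃█┃1004│2024-01-12│London       
    ┃█┃1005│2024-01-18│NYC          
    ┃█┗━━━━━━━━━━━━━━━━━━━━━━━━━━━━━
    ┃██████                    ┃.026
    ┃Moves: 0  0/2             ┃.865
    ┃                          ┃.322
    ┃                          ┃━━━━


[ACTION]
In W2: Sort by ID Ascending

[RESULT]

                                    
                                    
                                    
                                    
                                    
      ┏━━━━━━━━━━━━━━━━━━━━━━━━━━━━━
      ┃ DataTable                   
      ┠─────────────────────────────
      ┃ID ▲│Date      │City         
    ┏━┃────┼──────────┼──────       
    ┃ ┃1000│2024-11-07│NYC          
    ┠─┃1001│2024-08-04│London       
    ┃█┃1002│2024-11-23│London       
    ┃█┃1003│2024-05-13│NYC          
    ┃█┃1004│2024-01-12│London       
    ┃█┃1005│2024-01-18│NYC          
    ┃█┗━━━━━━━━━━━━━━━━━━━━━━━━━━━━━
    ┃██████                    ┃.026
    ┃Moves: 0  0/2             ┃.865
    ┃                          ┃.322
    ┃                          ┃━━━━


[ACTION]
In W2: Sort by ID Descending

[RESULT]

                                    
                                    
                                    
                                    
                                    
      ┏━━━━━━━━━━━━━━━━━━━━━━━━━━━━━
      ┃ DataTable                   
      ┠─────────────────────────────
      ┃ID ▼│Date      │City         
    ┏━┃────┼──────────┼──────       
    ┃ ┃1010│2024-08-20│Berlin       
    ┠─┃1009│2024-06-06│NYC          
    ┃█┃1008│2024-06-04│Tokyo        
    ┃█┃1007│2024-04-15│Sydney       
    ┃█┃1006│2024-11-06│Paris        
    ┃█┃1005│2024-01-18│NYC          
    ┃█┗━━━━━━━━━━━━━━━━━━━━━━━━━━━━━
    ┃██████                    ┃.026
    ┃Moves: 0  0/2             ┃.865
    ┃                          ┃.322
    ┃                          ┃━━━━


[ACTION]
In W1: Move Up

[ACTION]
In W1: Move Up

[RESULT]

                                    
                                    
                                    
                                    
                                    
      ┏━━━━━━━━━━━━━━━━━━━━━━━━━━━━━
      ┃ DataTable                   
      ┠─────────────────────────────
      ┃ID ▼│Date      │City         
    ┏━┃────┼──────────┼──────       
    ┃ ┃1010│2024-08-20│Berlin       
    ┠─┃1009│2024-06-06│NYC          
    ┃█┃1008│2024-06-04│Tokyo        
    ┃█┃1007│2024-04-15│Sydney       
    ┃█┃1006│2024-11-06│Paris        
    ┃█┃1005│2024-01-18│NYC          
    ┃█┗━━━━━━━━━━━━━━━━━━━━━━━━━━━━━
    ┃██████                    ┃.026
    ┃Moves: 1  0/2             ┃.865
    ┃                          ┃.322
    ┃                          ┃━━━━
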